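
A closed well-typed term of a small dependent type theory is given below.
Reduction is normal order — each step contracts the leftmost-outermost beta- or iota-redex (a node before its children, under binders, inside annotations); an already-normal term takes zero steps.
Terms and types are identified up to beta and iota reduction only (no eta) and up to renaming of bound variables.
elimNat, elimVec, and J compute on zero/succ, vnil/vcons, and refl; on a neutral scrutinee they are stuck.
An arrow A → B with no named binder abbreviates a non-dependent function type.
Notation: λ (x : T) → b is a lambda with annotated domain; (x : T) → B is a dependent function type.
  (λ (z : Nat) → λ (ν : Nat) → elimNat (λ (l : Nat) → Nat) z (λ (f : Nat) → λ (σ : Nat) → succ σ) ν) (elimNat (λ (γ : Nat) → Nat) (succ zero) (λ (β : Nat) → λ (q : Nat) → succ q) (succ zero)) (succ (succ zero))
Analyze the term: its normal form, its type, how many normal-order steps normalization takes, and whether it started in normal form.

reduced normal form:
  succ (succ (succ (succ zero)))
type:
  Nat
normal-order step count: 13
already normal: no
first contracted redex: a beta-redex


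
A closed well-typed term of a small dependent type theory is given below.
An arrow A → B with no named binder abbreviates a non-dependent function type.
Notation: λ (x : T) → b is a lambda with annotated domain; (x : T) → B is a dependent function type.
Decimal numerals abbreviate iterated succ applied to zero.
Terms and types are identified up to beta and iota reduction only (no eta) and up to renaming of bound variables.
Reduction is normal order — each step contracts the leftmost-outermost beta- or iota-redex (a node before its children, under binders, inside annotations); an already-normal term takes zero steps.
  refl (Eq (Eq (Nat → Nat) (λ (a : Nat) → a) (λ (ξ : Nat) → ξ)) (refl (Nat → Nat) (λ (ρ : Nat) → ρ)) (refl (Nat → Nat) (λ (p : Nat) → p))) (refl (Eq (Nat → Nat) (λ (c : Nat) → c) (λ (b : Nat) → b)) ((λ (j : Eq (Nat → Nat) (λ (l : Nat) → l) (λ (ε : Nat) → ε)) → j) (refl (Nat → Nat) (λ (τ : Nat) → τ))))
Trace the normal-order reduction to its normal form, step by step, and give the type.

normal-order reduction sequence:
  refl (Eq (Eq (Nat → Nat) (λ (a : Nat) → a) (λ (ξ : Nat) → ξ)) (refl (Nat → Nat) (λ (ρ : Nat) → ρ)) (refl (Nat → Nat) (λ (p : Nat) → p))) (refl (Eq (Nat → Nat) (λ (c : Nat) → c) (λ (b : Nat) → b)) ((λ (j : Eq (Nat → Nat) (λ (l : Nat) → l) (λ (ε : Nat) → ε)) → j) (refl (Nat → Nat) (λ (τ : Nat) → τ))))
  ~> refl (Eq (Eq (Nat → Nat) (λ (a : Nat) → a) (λ (ξ : Nat) → ξ)) (refl (Nat → Nat) (λ (ρ : Nat) → ρ)) (refl (Nat → Nat) (λ (p : Nat) → p))) (refl (Eq (Nat → Nat) (λ (c : Nat) → c) (λ (b : Nat) → b)) (refl (Nat → Nat) (λ (j : Nat) → j)))
type:
  Eq (Eq (Eq (Nat → Nat) (λ (a : Nat) → a) (λ (ξ : Nat) → ξ)) (refl (Nat → Nat) (λ (ρ : Nat) → ρ)) (refl (Nat → Nat) (λ (p : Nat) → p))) (refl (Eq (Nat → Nat) (λ (c : Nat) → c) (λ (b : Nat) → b)) (refl (Nat → Nat) (λ (j : Nat) → j))) (refl (Eq (Nat → Nat) (λ (l : Nat) → l) (λ (ε : Nat) → ε)) (refl (Nat → Nat) (λ (τ : Nat) → τ)))


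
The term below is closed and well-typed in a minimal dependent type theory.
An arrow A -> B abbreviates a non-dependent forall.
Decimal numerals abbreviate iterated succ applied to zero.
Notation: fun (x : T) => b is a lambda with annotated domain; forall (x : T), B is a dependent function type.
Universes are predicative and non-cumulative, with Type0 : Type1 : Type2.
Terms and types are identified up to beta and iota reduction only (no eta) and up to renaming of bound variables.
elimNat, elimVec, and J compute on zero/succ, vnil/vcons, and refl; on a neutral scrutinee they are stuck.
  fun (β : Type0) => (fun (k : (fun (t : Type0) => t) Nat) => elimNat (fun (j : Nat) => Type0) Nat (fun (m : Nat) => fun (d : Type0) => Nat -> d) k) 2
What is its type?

inferred type:
  Type0 -> Type0


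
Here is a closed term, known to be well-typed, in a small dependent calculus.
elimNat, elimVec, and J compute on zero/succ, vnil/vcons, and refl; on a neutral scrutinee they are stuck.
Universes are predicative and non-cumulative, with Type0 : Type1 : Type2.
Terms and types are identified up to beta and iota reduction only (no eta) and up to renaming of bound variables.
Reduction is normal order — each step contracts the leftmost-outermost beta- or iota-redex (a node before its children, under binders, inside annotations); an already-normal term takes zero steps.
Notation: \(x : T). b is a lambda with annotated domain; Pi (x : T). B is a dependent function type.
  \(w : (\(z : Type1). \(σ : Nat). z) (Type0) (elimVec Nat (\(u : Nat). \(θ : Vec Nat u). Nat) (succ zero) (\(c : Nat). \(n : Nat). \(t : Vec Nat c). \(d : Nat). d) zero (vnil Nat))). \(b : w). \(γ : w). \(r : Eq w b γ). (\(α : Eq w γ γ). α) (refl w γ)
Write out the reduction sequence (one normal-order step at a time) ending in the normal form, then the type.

reduction (normal order):
  \(w : (\(z : Type1). \(σ : Nat). z) (Type0) (elimVec Nat (\(u : Nat). \(θ : Vec Nat u). Nat) (succ zero) (\(c : Nat). \(n : Nat). \(t : Vec Nat c). \(d : Nat). d) zero (vnil Nat))). \(b : w). \(γ : w). \(r : Eq w b γ). (\(α : Eq w γ γ). α) (refl w γ)
  ~> \(w : (\(z : Nat). Type0) (elimVec Nat (\(σ : Nat). \(u : Vec Nat σ). Nat) (succ zero) (\(θ : Nat). \(c : Nat). \(n : Vec Nat θ). \(t : Nat). t) zero (vnil Nat))). \(d : w). \(b : w). \(γ : Eq w d b). (\(r : Eq w b b). r) (refl w b)
  ~> \(w : Type0). \(z : w). \(σ : w). \(u : Eq w z σ). (\(θ : Eq w σ σ). θ) (refl w σ)
  ~> \(w : Type0). \(z : w). \(σ : w). \(u : Eq w z σ). refl w σ
inferred type:
  Pi (w : Type0). Pi (z : w). Pi (σ : w). Pi (u : Eq w z σ). Eq w σ σ


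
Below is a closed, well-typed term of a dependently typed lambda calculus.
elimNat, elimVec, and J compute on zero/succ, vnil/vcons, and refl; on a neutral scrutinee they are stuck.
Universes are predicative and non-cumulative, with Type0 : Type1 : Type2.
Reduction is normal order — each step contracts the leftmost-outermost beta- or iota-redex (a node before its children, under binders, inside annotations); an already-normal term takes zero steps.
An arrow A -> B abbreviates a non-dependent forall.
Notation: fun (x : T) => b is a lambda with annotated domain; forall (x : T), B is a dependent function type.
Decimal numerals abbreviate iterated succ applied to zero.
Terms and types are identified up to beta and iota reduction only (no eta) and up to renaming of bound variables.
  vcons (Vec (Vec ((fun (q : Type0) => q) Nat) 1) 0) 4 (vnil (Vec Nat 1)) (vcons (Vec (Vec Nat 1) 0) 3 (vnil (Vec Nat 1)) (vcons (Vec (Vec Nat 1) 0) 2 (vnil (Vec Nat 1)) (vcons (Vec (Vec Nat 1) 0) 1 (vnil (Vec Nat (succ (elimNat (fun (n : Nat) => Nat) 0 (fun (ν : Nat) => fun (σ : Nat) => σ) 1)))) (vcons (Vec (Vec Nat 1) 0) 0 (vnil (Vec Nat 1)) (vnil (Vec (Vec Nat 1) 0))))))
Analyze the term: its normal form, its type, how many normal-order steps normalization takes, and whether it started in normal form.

resulting normal form:
  vcons (Vec (Vec Nat 1) 0) 4 (vnil (Vec Nat 1)) (vcons (Vec (Vec Nat 1) 0) 3 (vnil (Vec Nat 1)) (vcons (Vec (Vec Nat 1) 0) 2 (vnil (Vec Nat 1)) (vcons (Vec (Vec Nat 1) 0) 1 (vnil (Vec Nat 1)) (vcons (Vec (Vec Nat 1) 0) 0 (vnil (Vec Nat 1)) (vnil (Vec (Vec Nat 1) 0))))))
inferred type:
  Vec (Vec (Vec Nat 1) 0) 5
steps to reach normal form (normal order): 5
already normal: no
first contracted redex: a beta-redex


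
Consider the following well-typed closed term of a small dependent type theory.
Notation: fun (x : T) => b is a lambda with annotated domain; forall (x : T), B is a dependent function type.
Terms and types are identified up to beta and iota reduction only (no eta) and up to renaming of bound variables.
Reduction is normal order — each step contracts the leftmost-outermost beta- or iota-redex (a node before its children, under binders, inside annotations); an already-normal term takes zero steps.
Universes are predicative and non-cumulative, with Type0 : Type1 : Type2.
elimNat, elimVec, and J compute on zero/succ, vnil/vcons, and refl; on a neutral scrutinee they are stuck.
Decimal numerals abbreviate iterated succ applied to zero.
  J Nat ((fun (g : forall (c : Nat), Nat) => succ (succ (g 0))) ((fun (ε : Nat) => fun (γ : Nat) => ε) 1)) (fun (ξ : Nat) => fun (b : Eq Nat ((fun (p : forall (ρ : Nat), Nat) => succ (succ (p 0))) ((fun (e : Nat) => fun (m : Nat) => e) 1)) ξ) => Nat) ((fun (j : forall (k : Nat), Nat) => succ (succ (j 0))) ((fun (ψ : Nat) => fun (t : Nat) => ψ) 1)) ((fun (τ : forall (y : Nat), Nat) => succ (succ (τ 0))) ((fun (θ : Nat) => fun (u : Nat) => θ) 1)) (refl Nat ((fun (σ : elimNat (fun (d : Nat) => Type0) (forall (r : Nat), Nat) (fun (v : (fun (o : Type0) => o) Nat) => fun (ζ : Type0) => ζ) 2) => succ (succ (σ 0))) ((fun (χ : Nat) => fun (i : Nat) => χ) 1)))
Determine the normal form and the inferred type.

reduced normal form:
  3
type:
  Nat
observation: the term reaches its normal form after 4 normal-order steps.


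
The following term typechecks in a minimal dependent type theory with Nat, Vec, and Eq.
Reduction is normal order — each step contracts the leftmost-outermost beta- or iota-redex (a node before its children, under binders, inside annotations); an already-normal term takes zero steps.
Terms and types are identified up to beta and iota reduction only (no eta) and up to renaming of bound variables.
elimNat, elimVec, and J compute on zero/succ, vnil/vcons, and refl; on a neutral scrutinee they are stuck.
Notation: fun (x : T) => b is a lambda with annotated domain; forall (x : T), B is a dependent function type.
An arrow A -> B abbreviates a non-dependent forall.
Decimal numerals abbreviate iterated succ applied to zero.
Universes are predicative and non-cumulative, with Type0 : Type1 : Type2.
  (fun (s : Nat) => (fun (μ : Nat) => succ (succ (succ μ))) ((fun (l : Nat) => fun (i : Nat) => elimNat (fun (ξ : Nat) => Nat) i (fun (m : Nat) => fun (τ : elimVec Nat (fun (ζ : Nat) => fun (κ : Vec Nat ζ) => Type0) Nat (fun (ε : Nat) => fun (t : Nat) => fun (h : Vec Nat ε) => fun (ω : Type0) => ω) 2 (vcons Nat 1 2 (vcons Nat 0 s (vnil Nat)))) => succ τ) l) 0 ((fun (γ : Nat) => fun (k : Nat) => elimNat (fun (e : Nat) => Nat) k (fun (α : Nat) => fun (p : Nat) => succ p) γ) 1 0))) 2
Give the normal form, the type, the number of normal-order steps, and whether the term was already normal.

normal form:
  4
inferred type:
  Nat
reduction steps (normal order): 11
started in normal form: no
first redex: a beta-redex


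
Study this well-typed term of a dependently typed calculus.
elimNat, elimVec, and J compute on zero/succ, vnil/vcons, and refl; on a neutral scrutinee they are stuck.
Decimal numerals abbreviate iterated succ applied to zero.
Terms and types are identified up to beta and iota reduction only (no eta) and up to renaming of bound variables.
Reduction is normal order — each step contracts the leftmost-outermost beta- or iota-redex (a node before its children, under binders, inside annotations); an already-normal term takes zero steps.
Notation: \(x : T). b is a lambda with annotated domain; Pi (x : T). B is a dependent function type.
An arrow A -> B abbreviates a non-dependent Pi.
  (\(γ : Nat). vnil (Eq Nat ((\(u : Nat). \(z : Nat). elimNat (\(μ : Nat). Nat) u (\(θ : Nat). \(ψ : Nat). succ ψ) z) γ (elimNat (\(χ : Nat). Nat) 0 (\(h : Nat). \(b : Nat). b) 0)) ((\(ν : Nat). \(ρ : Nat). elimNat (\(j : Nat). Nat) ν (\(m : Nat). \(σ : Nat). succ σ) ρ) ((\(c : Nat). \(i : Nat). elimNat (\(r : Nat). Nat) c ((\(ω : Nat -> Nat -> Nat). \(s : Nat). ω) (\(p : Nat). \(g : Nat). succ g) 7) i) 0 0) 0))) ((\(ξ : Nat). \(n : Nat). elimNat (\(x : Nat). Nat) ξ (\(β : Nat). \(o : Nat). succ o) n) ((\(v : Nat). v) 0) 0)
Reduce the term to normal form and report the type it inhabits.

resulting normal form:
  vnil (Eq Nat 0 0)
the term's type:
  Vec (Eq Nat 0 0) 0
observation: 15 normal-order steps normalize the term, beginning with a beta-redex.


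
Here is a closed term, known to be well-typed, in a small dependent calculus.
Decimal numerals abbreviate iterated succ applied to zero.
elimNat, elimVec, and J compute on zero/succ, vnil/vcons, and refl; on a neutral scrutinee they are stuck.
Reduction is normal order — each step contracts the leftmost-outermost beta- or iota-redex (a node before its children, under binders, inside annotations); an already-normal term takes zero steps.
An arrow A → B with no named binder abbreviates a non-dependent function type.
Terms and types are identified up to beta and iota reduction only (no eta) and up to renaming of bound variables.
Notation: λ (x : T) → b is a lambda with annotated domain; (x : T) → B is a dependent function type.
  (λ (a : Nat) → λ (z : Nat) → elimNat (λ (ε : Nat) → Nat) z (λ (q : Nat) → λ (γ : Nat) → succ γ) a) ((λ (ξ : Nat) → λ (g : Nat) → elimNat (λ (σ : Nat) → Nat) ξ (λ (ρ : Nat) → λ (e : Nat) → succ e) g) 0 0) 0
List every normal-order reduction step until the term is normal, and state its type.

normal-order reduction sequence:
  (λ (a : Nat) → λ (z : Nat) → elimNat (λ (ε : Nat) → Nat) z (λ (q : Nat) → λ (γ : Nat) → succ γ) a) ((λ (ξ : Nat) → λ (g : Nat) → elimNat (λ (σ : Nat) → Nat) ξ (λ (ρ : Nat) → λ (e : Nat) → succ e) g) 0 0) 0
  ~> (λ (a : Nat) → elimNat (λ (z : Nat) → Nat) a (λ (ε : Nat) → λ (q : Nat) → succ q) ((λ (γ : Nat) → λ (ξ : Nat) → elimNat (λ (g : Nat) → Nat) γ (λ (σ : Nat) → λ (ρ : Nat) → succ ρ) ξ) 0 0)) 0
  ~> elimNat (λ (a : Nat) → Nat) 0 (λ (z : Nat) → λ (ε : Nat) → succ ε) ((λ (q : Nat) → λ (γ : Nat) → elimNat (λ (ξ : Nat) → Nat) q (λ (g : Nat) → λ (σ : Nat) → succ σ) γ) 0 0)
  ~> elimNat (λ (a : Nat) → Nat) 0 (λ (z : Nat) → λ (ε : Nat) → succ ε) ((λ (q : Nat) → elimNat (λ (γ : Nat) → Nat) 0 (λ (ξ : Nat) → λ (g : Nat) → succ g) q) 0)
  ~> elimNat (λ (a : Nat) → Nat) 0 (λ (z : Nat) → λ (ε : Nat) → succ ε) (elimNat (λ (q : Nat) → Nat) 0 (λ (γ : Nat) → λ (ξ : Nat) → succ ξ) 0)
  ~> elimNat (λ (a : Nat) → Nat) 0 (λ (z : Nat) → λ (ε : Nat) → succ ε) 0
  ~> 0
type:
  Nat


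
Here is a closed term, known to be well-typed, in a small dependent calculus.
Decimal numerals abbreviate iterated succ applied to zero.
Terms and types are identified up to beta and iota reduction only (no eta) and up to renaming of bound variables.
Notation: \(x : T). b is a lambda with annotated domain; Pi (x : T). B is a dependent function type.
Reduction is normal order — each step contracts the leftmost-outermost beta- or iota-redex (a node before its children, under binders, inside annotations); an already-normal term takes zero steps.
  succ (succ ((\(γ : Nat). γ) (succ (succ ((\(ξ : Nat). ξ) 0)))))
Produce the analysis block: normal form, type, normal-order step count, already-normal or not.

normal form:
  4
type:
  Nat
normal-order step count: 2
started in normal form: no
first contracted redex: a beta-redex


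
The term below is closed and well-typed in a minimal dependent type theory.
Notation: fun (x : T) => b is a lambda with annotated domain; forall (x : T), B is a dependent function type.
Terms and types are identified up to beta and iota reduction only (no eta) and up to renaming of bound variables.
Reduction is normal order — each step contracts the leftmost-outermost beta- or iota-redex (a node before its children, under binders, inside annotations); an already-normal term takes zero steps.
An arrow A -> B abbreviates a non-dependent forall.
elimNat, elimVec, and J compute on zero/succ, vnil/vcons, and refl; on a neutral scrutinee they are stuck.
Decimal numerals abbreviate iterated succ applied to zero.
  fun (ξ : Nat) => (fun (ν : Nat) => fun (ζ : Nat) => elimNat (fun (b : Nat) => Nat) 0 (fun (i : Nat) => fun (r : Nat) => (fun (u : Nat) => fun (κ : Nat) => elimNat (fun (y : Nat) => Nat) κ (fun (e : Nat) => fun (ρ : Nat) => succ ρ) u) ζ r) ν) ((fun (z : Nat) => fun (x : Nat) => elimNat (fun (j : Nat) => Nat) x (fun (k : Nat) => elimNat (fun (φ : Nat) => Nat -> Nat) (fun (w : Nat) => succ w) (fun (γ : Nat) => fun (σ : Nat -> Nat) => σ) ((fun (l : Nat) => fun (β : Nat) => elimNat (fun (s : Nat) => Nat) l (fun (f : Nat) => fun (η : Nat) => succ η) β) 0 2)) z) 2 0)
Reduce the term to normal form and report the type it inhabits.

reduced normal form:
  fun (ξ : Nat) => fun (ν : Nat) => elimNat (fun (ζ : Nat) => Nat) (elimNat (fun (b : Nat) => Nat) 0 (fun (i : Nat) => fun (r : Nat) => succ r) ν) (fun (u : Nat) => fun (κ : Nat) => succ κ) ν
type:
  Nat -> Nat -> Nat
observation: reduction starts at a beta-redex, and 51 normal-order steps reach the normal form.


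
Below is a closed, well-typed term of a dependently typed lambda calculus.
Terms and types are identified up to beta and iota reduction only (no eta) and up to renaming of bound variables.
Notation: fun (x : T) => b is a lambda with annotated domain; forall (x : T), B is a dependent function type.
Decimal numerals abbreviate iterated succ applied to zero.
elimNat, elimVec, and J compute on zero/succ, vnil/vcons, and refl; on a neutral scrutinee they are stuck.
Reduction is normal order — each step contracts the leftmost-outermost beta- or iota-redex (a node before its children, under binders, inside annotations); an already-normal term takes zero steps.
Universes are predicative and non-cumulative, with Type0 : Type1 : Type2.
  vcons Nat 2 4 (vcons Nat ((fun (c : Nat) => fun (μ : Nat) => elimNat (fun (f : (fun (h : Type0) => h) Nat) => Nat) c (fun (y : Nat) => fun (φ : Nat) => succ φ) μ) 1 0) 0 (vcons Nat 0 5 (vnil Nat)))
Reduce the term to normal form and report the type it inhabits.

resulting normal form:
  vcons Nat 2 4 (vcons Nat 1 0 (vcons Nat 0 5 (vnil Nat)))
inferred type:
  Vec Nat 3
observation: contracting a beta-redex first, the term normalizes in 3 steps.


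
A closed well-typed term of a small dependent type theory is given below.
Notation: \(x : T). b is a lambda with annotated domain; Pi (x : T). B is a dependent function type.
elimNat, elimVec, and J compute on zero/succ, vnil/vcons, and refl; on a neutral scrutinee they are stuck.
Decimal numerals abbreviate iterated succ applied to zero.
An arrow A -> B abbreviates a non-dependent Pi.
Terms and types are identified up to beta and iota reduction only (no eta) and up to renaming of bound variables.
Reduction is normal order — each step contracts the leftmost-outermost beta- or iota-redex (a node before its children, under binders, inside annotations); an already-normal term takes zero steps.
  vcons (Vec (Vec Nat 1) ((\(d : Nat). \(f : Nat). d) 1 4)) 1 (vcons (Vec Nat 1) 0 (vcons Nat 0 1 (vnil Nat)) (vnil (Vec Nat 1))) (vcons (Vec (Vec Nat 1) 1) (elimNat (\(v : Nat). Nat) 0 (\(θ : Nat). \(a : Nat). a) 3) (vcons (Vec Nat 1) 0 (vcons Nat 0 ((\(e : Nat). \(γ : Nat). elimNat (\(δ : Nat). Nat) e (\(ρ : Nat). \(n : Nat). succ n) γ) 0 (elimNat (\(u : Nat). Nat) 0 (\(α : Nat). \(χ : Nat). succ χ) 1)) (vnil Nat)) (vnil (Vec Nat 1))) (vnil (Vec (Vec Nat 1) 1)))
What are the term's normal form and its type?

normal form:
  vcons (Vec (Vec Nat 1) 1) 1 (vcons (Vec Nat 1) 0 (vcons Nat 0 1 (vnil Nat)) (vnil (Vec Nat 1))) (vcons (Vec (Vec Nat 1) 1) 0 (vcons (Vec Nat 1) 0 (vcons Nat 0 1 (vnil Nat)) (vnil (Vec Nat 1))) (vnil (Vec (Vec Nat 1) 1)))
type:
  Vec (Vec (Vec Nat 1) 1) 2
observation: contracting a beta-redex first, the term normalizes in 22 steps.


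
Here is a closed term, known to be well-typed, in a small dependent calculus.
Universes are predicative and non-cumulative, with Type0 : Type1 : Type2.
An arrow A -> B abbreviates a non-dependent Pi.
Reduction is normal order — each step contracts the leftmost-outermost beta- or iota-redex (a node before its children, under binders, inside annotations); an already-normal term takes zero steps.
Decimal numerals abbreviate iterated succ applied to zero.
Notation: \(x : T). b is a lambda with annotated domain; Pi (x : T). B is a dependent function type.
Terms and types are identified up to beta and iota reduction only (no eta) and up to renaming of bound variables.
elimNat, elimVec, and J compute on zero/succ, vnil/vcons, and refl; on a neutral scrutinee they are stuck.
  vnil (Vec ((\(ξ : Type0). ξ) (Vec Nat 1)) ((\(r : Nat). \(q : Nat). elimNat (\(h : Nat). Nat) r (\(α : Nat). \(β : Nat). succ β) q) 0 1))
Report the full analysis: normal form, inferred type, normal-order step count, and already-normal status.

resulting normal form:
  vnil (Vec (Vec Nat 1) 1)
the term's type:
  Vec (Vec (Vec Nat 1) 1) 0
steps to reach normal form (normal order): 7
term was already normal: no
first redex: a beta-redex


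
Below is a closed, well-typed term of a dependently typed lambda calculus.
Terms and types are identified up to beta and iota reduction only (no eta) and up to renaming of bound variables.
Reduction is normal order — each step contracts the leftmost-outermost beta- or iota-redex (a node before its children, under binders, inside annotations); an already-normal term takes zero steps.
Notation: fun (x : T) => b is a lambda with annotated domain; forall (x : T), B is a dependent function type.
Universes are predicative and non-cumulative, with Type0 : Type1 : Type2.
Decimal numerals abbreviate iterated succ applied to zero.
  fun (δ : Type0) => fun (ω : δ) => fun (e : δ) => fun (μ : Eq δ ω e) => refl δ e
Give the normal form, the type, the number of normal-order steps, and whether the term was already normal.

normal form:
  fun (δ : Type0) => fun (ω : δ) => fun (e : δ) => fun (μ : Eq δ ω e) => refl δ e
the term's type:
  forall (δ : Type0), forall (ω : δ), forall (e : δ), forall (μ : Eq δ ω e), Eq δ e e
normal-order step count: 0
already normal: yes


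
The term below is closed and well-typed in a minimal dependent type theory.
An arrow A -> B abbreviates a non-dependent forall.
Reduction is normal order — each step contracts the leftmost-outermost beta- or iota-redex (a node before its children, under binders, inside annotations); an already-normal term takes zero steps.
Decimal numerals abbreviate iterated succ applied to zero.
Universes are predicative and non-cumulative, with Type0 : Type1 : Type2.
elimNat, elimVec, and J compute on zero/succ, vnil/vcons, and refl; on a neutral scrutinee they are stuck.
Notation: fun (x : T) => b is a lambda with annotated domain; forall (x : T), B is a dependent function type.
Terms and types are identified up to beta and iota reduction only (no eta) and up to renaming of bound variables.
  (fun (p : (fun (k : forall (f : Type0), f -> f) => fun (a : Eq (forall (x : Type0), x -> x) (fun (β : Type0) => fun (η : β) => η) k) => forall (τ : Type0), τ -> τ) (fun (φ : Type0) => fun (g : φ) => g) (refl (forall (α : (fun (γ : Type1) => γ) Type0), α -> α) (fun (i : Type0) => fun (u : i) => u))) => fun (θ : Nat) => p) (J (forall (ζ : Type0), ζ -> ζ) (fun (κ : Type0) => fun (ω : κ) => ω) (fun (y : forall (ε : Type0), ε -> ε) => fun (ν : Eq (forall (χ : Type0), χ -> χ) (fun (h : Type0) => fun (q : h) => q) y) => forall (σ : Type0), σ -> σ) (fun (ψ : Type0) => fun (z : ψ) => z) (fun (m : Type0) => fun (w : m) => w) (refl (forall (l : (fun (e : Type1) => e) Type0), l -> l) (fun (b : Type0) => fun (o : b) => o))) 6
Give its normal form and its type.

reduced normal form:
  fun (p : Type0) => fun (k : p) => k
the term's type:
  forall (p : Type0), p -> p
observation: normalization takes exactly 3 steps under the normal-order strategy.


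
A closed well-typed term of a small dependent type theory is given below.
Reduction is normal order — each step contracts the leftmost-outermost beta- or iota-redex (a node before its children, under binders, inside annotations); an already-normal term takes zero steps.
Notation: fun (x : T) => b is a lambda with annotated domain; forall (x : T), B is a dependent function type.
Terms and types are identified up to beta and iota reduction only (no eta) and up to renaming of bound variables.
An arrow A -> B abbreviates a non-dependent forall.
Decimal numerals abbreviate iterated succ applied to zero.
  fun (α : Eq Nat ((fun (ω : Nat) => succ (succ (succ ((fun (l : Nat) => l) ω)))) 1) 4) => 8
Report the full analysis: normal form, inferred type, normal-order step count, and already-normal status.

reduced normal form:
  fun (α : Eq Nat 4 4) => 8
the term's type:
  Eq Nat 4 4 -> Nat
normal-order step count: 2
started in normal form: no
first redex: a beta-redex


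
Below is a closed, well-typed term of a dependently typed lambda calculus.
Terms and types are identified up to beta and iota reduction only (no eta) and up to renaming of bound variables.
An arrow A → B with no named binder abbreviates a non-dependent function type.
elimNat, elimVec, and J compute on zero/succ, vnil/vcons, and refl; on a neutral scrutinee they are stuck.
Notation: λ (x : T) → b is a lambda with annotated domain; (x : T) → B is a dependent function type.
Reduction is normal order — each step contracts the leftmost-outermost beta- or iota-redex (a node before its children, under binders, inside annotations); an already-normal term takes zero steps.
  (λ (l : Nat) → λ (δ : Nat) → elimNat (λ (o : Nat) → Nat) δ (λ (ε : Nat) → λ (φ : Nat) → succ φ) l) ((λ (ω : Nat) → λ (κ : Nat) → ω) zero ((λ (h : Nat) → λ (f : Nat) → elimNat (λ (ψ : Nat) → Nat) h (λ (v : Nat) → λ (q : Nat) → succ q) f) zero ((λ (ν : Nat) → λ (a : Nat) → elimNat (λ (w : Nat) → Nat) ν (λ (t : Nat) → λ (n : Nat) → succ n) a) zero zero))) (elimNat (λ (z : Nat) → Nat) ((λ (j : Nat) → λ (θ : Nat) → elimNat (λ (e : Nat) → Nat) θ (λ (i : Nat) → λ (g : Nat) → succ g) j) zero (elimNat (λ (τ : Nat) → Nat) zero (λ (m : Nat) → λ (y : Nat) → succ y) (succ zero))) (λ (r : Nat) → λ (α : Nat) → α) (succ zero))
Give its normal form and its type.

reduced normal form:
  succ zero
inferred type:
  Nat


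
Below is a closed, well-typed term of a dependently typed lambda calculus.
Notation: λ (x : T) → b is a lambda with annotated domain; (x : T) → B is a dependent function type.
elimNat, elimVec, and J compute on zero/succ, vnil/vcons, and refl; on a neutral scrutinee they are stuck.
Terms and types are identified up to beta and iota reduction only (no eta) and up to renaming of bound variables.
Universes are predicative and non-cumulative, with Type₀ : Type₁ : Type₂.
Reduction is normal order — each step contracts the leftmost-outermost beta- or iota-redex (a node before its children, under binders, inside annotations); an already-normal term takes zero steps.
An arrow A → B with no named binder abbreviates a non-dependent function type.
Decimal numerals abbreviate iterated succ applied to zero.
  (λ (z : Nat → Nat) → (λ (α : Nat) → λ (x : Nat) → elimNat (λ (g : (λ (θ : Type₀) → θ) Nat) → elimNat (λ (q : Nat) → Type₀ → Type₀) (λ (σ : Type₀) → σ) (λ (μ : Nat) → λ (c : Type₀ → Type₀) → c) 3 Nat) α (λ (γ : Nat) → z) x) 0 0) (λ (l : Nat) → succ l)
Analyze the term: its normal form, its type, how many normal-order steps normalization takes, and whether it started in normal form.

reduced normal form:
  0
the term's type:
  Nat
normal-order step count: 4
already normal: no
first contracted redex: a beta-redex


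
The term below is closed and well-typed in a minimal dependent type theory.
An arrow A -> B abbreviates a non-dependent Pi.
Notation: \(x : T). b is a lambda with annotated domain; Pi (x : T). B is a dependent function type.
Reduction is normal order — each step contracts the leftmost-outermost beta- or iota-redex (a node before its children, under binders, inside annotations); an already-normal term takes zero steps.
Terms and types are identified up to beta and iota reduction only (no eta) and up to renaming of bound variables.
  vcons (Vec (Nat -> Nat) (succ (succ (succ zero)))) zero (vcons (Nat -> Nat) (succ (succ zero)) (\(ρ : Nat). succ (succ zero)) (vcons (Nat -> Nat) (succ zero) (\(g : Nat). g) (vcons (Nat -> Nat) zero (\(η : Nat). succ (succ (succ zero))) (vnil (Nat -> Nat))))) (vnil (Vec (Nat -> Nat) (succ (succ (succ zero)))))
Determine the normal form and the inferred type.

normal form:
  vcons (Vec (Nat -> Nat) (succ (succ (succ zero)))) zero (vcons (Nat -> Nat) (succ (succ zero)) (\(ρ : Nat). succ (succ zero)) (vcons (Nat -> Nat) (succ zero) (\(g : Nat). g) (vcons (Nat -> Nat) zero (\(η : Nat). succ (succ (succ zero))) (vnil (Nat -> Nat))))) (vnil (Vec (Nat -> Nat) (succ (succ (succ zero)))))
the term's type:
  Vec (Vec (Nat -> Nat) (succ (succ (succ zero)))) (succ zero)


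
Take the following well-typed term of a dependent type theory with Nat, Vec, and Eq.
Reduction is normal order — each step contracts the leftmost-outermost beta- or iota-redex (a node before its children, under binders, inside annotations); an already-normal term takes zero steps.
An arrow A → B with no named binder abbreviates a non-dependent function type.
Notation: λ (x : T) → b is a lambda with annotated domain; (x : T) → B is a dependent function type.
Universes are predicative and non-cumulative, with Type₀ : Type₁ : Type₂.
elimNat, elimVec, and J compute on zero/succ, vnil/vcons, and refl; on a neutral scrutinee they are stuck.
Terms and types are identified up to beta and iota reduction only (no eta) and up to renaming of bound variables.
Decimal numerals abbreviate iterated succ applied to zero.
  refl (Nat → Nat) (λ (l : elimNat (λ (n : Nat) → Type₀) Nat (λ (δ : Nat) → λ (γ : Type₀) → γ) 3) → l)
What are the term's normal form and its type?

resulting normal form:
  refl (Nat → Nat) (λ (l : Nat) → l)
type:
  Eq (Nat → Nat) (λ (l : Nat) → l) (λ (n : Nat) → n)
observation: the term reaches its normal form after 10 normal-order steps.


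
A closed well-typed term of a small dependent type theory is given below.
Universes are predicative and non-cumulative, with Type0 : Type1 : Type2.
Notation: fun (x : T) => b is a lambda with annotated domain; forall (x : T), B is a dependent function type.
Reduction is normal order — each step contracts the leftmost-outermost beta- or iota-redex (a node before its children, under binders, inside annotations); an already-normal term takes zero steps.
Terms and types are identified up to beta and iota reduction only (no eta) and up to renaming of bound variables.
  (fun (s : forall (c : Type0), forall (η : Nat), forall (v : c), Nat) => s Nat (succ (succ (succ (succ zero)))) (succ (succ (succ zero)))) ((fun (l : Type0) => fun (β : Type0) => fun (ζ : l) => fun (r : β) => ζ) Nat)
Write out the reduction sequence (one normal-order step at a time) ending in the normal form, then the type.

normal-order reduction sequence:
  (fun (s : forall (c : Type0), forall (η : Nat), forall (v : c), Nat) => s Nat (succ (succ (succ (succ zero)))) (succ (succ (succ zero)))) ((fun (l : Type0) => fun (β : Type0) => fun (ζ : l) => fun (r : β) => ζ) Nat)
  ~> (fun (s : Type0) => fun (c : Type0) => fun (η : s) => fun (v : c) => η) Nat Nat (succ (succ (succ (succ zero)))) (succ (succ (succ zero)))
  ~> (fun (s : Type0) => fun (c : Nat) => fun (η : s) => c) Nat (succ (succ (succ (succ zero)))) (succ (succ (succ zero)))
  ~> (fun (s : Nat) => fun (c : Nat) => s) (succ (succ (succ (succ zero)))) (succ (succ (succ zero)))
  ~> (fun (s : Nat) => succ (succ (succ (succ zero)))) (succ (succ (succ zero)))
  ~> succ (succ (succ (succ zero)))
the term's type:
  Nat


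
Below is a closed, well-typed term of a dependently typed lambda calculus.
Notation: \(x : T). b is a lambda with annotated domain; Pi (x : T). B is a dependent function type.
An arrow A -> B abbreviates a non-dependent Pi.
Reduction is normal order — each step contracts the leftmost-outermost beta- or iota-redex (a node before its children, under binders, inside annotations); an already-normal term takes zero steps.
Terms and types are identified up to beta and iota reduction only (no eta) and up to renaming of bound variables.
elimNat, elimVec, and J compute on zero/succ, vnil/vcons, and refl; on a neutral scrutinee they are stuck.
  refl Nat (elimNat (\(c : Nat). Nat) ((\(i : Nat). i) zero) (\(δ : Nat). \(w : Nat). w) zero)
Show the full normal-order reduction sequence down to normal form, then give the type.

normal-order reduction:
  refl Nat (elimNat (\(c : Nat). Nat) ((\(i : Nat). i) zero) (\(δ : Nat). \(w : Nat). w) zero)
  ~> refl Nat ((\(c : Nat). c) zero)
  ~> refl Nat zero
inferred type:
  Eq Nat zero zero


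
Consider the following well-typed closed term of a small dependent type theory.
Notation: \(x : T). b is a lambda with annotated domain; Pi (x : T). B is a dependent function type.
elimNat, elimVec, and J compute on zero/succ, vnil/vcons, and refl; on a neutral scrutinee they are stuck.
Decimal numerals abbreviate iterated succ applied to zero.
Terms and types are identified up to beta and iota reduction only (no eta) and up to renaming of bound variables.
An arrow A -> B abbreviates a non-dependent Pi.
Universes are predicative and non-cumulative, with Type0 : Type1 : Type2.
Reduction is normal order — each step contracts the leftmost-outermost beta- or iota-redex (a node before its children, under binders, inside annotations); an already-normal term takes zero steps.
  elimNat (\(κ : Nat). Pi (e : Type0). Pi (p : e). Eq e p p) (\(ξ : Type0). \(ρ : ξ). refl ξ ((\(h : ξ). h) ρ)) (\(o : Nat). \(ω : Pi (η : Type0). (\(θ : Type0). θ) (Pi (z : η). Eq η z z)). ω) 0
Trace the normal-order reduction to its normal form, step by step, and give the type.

normal-order reduction sequence:
  elimNat (\(κ : Nat). Pi (e : Type0). Pi (p : e). Eq e p p) (\(ξ : Type0). \(ρ : ξ). refl ξ ((\(h : ξ). h) ρ)) (\(o : Nat). \(ω : Pi (η : Type0). (\(θ : Type0). θ) (Pi (z : η). Eq η z z)). ω) 0
  ~> \(κ : Type0). \(e : κ). refl κ ((\(p : κ). p) e)
  ~> \(κ : Type0). \(e : κ). refl κ e
type:
  Pi (κ : Type0). Pi (e : κ). Eq κ e e


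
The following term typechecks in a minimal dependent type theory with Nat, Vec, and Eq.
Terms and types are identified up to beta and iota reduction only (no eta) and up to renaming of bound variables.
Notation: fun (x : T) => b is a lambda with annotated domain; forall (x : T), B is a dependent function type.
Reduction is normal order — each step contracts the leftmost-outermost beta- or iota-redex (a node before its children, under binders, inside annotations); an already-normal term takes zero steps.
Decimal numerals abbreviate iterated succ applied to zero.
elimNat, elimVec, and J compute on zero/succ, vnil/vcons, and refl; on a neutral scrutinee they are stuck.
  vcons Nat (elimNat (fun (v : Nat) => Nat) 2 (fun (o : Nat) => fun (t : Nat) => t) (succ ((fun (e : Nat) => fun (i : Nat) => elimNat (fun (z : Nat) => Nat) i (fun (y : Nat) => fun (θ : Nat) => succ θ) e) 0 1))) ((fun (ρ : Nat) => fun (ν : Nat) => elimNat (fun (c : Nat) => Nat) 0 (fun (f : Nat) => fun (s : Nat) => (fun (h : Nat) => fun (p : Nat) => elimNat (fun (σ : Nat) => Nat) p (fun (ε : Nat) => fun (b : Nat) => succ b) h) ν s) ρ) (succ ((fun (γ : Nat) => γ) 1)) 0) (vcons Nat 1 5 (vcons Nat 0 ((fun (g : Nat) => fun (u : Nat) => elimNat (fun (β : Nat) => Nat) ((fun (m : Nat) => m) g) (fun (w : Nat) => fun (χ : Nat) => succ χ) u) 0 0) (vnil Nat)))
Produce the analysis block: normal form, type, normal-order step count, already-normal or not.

normal form:
  vcons Nat 2 0 (vcons Nat 1 5 (vcons Nat 0 0 (vnil Nat)))
inferred type:
  Vec Nat 3
reduction steps (normal order): 30
started in normal form: no
first contracted redex: an elimNat iota-redex


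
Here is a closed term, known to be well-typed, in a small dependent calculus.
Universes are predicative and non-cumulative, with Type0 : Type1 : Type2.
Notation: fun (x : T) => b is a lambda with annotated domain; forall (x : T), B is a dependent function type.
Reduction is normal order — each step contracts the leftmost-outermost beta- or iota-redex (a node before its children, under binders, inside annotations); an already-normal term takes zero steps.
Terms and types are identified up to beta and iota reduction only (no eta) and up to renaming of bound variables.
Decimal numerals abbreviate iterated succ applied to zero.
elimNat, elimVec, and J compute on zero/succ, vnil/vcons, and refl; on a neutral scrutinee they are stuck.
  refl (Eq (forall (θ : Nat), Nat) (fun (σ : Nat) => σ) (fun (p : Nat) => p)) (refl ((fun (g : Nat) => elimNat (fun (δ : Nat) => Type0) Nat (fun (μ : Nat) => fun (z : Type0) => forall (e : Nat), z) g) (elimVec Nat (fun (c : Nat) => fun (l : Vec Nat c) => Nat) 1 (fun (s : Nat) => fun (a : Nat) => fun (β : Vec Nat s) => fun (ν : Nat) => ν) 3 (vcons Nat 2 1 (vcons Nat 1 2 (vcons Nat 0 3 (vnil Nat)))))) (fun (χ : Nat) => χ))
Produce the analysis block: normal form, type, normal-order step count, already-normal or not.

reduced normal form:
  refl (Eq (forall (θ : Nat), Nat) (fun (σ : Nat) => σ) (fun (p : Nat) => p)) (refl (forall (g : Nat), Nat) (fun (δ : Nat) => δ))
type:
  Eq (Eq (forall (θ : Nat), Nat) (fun (σ : Nat) => σ) (fun (p : Nat) => p)) (refl (forall (g : Nat), Nat) (fun (δ : Nat) => δ)) (refl (forall (μ : Nat), Nat) (fun (z : Nat) => z))
reduction steps (normal order): 21
started in normal form: no
first redex: a beta-redex


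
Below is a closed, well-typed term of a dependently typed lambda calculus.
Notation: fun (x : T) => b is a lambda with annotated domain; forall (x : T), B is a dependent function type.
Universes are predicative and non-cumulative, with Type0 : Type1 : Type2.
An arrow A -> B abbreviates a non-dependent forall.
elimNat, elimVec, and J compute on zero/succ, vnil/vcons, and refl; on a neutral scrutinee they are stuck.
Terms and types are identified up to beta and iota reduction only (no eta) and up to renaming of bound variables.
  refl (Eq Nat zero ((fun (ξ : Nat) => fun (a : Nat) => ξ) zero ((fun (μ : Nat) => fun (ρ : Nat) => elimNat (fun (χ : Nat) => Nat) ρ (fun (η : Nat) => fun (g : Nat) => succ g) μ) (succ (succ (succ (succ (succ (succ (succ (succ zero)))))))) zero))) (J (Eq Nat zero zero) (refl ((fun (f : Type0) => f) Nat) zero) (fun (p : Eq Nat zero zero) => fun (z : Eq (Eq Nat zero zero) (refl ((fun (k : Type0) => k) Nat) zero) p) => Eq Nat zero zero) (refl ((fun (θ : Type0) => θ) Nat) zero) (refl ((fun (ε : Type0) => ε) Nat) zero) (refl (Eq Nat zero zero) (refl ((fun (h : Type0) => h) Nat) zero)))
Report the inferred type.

the term's type:
  Eq (Eq Nat zero zero) (refl Nat zero) (refl Nat zero)


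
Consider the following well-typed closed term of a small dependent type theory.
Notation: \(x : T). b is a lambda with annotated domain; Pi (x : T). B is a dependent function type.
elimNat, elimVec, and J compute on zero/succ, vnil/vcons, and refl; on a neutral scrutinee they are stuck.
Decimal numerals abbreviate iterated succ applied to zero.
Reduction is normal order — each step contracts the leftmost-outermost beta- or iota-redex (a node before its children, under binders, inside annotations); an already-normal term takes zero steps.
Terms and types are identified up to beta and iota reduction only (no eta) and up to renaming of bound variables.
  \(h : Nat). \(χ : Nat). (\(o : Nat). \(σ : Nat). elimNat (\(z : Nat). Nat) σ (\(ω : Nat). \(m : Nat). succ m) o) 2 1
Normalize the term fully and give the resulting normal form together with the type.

normal form:
  \(h : Nat). \(χ : Nat). 3
the term's type:
  Pi (h : Nat). Pi (χ : Nat). Nat
observation: 9 normal-order steps normalize the term, beginning with a beta-redex.


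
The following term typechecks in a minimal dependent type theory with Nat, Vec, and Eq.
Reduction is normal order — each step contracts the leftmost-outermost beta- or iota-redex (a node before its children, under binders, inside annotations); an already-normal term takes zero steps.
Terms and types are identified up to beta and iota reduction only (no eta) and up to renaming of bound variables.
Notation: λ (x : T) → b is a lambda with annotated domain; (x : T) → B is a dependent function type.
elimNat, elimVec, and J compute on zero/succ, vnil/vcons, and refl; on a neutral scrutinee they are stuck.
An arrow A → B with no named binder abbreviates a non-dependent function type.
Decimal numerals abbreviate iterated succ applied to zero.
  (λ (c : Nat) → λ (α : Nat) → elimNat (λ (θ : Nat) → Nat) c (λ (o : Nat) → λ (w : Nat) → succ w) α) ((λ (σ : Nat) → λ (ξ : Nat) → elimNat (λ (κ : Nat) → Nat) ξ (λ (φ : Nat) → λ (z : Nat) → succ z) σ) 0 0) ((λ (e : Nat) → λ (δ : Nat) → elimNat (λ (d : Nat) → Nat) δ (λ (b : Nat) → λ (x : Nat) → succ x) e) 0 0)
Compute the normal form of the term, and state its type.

resulting normal form:
  0
inferred type:
  Nat
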